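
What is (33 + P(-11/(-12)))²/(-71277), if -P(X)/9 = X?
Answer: -3267/380144 ≈ -0.0085941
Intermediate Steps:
P(X) = -9*X
(33 + P(-11/(-12)))²/(-71277) = (33 - (-99)/(-12))²/(-71277) = (33 - (-99)*(-1)/12)²*(-1/71277) = (33 - 9*11/12)²*(-1/71277) = (33 - 33/4)²*(-1/71277) = (99/4)²*(-1/71277) = (9801/16)*(-1/71277) = -3267/380144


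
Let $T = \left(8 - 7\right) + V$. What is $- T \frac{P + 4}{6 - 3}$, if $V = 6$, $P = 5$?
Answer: $-21$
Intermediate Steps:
$T = 7$ ($T = \left(8 - 7\right) + 6 = 1 + 6 = 7$)
$- T \frac{P + 4}{6 - 3} = \left(-1\right) 7 \frac{5 + 4}{6 - 3} = - 7 \cdot \frac{9}{3} = - 7 \cdot 9 \cdot \frac{1}{3} = \left(-7\right) 3 = -21$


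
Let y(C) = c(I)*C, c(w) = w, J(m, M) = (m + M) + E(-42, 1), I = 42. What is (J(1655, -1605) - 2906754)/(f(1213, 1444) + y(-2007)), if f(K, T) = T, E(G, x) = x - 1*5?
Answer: 1453354/41425 ≈ 35.084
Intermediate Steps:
E(G, x) = -5 + x (E(G, x) = x - 5 = -5 + x)
J(m, M) = -4 + M + m (J(m, M) = (m + M) + (-5 + 1) = (M + m) - 4 = -4 + M + m)
y(C) = 42*C
(J(1655, -1605) - 2906754)/(f(1213, 1444) + y(-2007)) = ((-4 - 1605 + 1655) - 2906754)/(1444 + 42*(-2007)) = (46 - 2906754)/(1444 - 84294) = -2906708/(-82850) = -2906708*(-1/82850) = 1453354/41425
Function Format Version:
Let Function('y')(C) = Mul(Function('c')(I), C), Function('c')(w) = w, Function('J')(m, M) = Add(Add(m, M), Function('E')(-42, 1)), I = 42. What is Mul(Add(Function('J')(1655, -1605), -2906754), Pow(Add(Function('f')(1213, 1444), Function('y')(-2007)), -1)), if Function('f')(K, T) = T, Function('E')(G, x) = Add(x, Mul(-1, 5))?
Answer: Rational(1453354, 41425) ≈ 35.084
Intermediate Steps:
Function('E')(G, x) = Add(-5, x) (Function('E')(G, x) = Add(x, -5) = Add(-5, x))
Function('J')(m, M) = Add(-4, M, m) (Function('J')(m, M) = Add(Add(m, M), Add(-5, 1)) = Add(Add(M, m), -4) = Add(-4, M, m))
Function('y')(C) = Mul(42, C)
Mul(Add(Function('J')(1655, -1605), -2906754), Pow(Add(Function('f')(1213, 1444), Function('y')(-2007)), -1)) = Mul(Add(Add(-4, -1605, 1655), -2906754), Pow(Add(1444, Mul(42, -2007)), -1)) = Mul(Add(46, -2906754), Pow(Add(1444, -84294), -1)) = Mul(-2906708, Pow(-82850, -1)) = Mul(-2906708, Rational(-1, 82850)) = Rational(1453354, 41425)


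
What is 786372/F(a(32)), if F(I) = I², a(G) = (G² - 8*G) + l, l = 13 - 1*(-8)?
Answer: 262124/207507 ≈ 1.2632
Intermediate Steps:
l = 21 (l = 13 + 8 = 21)
a(G) = 21 + G² - 8*G (a(G) = (G² - 8*G) + 21 = 21 + G² - 8*G)
786372/F(a(32)) = 786372/((21 + 32² - 8*32)²) = 786372/((21 + 1024 - 256)²) = 786372/(789²) = 786372/622521 = 786372*(1/622521) = 262124/207507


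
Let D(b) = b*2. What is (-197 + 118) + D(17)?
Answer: -45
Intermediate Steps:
D(b) = 2*b
(-197 + 118) + D(17) = (-197 + 118) + 2*17 = -79 + 34 = -45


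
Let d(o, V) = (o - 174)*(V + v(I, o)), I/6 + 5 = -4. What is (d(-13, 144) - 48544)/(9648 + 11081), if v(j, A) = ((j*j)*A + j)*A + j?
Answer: -92350996/20729 ≈ -4455.2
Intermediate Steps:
I = -54 (I = -30 + 6*(-4) = -30 - 24 = -54)
v(j, A) = j + A*(j + A*j**2) (v(j, A) = (j**2*A + j)*A + j = (A*j**2 + j)*A + j = (j + A*j**2)*A + j = A*(j + A*j**2) + j = j + A*(j + A*j**2))
d(o, V) = (-174 + o)*(-54 + V - 54*o + 2916*o**2) (d(o, V) = (o - 174)*(V - 54*(1 + o - 54*o**2)) = (-174 + o)*(V + (-54 - 54*o + 2916*o**2)) = (-174 + o)*(-54 + V - 54*o + 2916*o**2))
(d(-13, 144) - 48544)/(9648 + 11081) = ((9396 - 507438*(-13)**2 - 174*144 + 2916*(-13)**3 + 9342*(-13) + 144*(-13)) - 48544)/(9648 + 11081) = ((9396 - 507438*169 - 25056 + 2916*(-2197) - 121446 - 1872) - 48544)/20729 = ((9396 - 85757022 - 25056 - 6406452 - 121446 - 1872) - 48544)*(1/20729) = (-92302452 - 48544)*(1/20729) = -92350996*1/20729 = -92350996/20729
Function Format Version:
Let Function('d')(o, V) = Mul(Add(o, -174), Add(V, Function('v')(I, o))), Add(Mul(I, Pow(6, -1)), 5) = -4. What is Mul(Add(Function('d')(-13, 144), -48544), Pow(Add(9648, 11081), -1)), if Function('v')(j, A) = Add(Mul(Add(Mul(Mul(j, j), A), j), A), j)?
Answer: Rational(-92350996, 20729) ≈ -4455.2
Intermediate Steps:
I = -54 (I = Add(-30, Mul(6, -4)) = Add(-30, -24) = -54)
Function('v')(j, A) = Add(j, Mul(A, Add(j, Mul(A, Pow(j, 2))))) (Function('v')(j, A) = Add(Mul(Add(Mul(Pow(j, 2), A), j), A), j) = Add(Mul(Add(Mul(A, Pow(j, 2)), j), A), j) = Add(Mul(Add(j, Mul(A, Pow(j, 2))), A), j) = Add(Mul(A, Add(j, Mul(A, Pow(j, 2)))), j) = Add(j, Mul(A, Add(j, Mul(A, Pow(j, 2))))))
Function('d')(o, V) = Mul(Add(-174, o), Add(-54, V, Mul(-54, o), Mul(2916, Pow(o, 2)))) (Function('d')(o, V) = Mul(Add(o, -174), Add(V, Mul(-54, Add(1, o, Mul(-54, Pow(o, 2)))))) = Mul(Add(-174, o), Add(V, Add(-54, Mul(-54, o), Mul(2916, Pow(o, 2))))) = Mul(Add(-174, o), Add(-54, V, Mul(-54, o), Mul(2916, Pow(o, 2)))))
Mul(Add(Function('d')(-13, 144), -48544), Pow(Add(9648, 11081), -1)) = Mul(Add(Add(9396, Mul(-507438, Pow(-13, 2)), Mul(-174, 144), Mul(2916, Pow(-13, 3)), Mul(9342, -13), Mul(144, -13)), -48544), Pow(Add(9648, 11081), -1)) = Mul(Add(Add(9396, Mul(-507438, 169), -25056, Mul(2916, -2197), -121446, -1872), -48544), Pow(20729, -1)) = Mul(Add(Add(9396, -85757022, -25056, -6406452, -121446, -1872), -48544), Rational(1, 20729)) = Mul(Add(-92302452, -48544), Rational(1, 20729)) = Mul(-92350996, Rational(1, 20729)) = Rational(-92350996, 20729)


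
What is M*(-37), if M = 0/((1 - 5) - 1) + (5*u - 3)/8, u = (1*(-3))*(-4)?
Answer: -2109/8 ≈ -263.63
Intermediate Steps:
u = 12 (u = -3*(-4) = 12)
M = 57/8 (M = 0/((1 - 5) - 1) + (5*12 - 3)/8 = 0/(-4 - 1) + (60 - 3)*(⅛) = 0/(-5) + 57*(⅛) = 0*(-⅕) + 57/8 = 0 + 57/8 = 57/8 ≈ 7.1250)
M*(-37) = (57/8)*(-37) = -2109/8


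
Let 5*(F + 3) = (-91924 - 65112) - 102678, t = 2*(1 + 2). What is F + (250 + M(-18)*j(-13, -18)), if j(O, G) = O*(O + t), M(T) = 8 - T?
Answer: -246649/5 ≈ -49330.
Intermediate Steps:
t = 6 (t = 2*3 = 6)
j(O, G) = O*(6 + O) (j(O, G) = O*(O + 6) = O*(6 + O))
F = -259729/5 (F = -3 + ((-91924 - 65112) - 102678)/5 = -3 + (-157036 - 102678)/5 = -3 + (⅕)*(-259714) = -3 - 259714/5 = -259729/5 ≈ -51946.)
F + (250 + M(-18)*j(-13, -18)) = -259729/5 + (250 + (8 - 1*(-18))*(-13*(6 - 13))) = -259729/5 + (250 + (8 + 18)*(-13*(-7))) = -259729/5 + (250 + 26*91) = -259729/5 + (250 + 2366) = -259729/5 + 2616 = -246649/5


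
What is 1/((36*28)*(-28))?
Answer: -1/28224 ≈ -3.5431e-5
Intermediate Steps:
1/((36*28)*(-28)) = 1/(1008*(-28)) = 1/(-28224) = -1/28224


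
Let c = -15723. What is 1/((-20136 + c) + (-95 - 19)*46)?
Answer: -1/41103 ≈ -2.4329e-5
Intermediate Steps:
1/((-20136 + c) + (-95 - 19)*46) = 1/((-20136 - 15723) + (-95 - 19)*46) = 1/(-35859 - 114*46) = 1/(-35859 - 5244) = 1/(-41103) = -1/41103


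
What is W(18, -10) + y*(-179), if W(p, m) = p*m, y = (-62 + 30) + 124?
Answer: -16648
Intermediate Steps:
y = 92 (y = -32 + 124 = 92)
W(p, m) = m*p
W(18, -10) + y*(-179) = -10*18 + 92*(-179) = -180 - 16468 = -16648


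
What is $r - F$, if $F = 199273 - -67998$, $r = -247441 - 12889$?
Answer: $-527601$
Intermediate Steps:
$r = -260330$
$F = 267271$ ($F = 199273 + 67998 = 267271$)
$r - F = -260330 - 267271 = -527601$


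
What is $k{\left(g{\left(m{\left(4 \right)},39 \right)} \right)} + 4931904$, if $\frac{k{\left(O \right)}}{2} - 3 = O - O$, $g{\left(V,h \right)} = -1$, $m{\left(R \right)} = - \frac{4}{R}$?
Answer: $4931910$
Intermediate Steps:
$k{\left(O \right)} = 6$ ($k{\left(O \right)} = 6 + 2 \left(O - O\right) = 6 + 2 \cdot 0 = 6 + 0 = 6$)
$k{\left(g{\left(m{\left(4 \right)},39 \right)} \right)} + 4931904 = 6 + 4931904 = 4931910$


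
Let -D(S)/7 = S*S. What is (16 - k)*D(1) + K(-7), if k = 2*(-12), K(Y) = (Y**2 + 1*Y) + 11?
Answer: -227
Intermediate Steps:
K(Y) = 11 + Y + Y**2 (K(Y) = (Y**2 + Y) + 11 = (Y + Y**2) + 11 = 11 + Y + Y**2)
k = -24
D(S) = -7*S**2 (D(S) = -7*S*S = -7*S**2)
(16 - k)*D(1) + K(-7) = (16 - 1*(-24))*(-7*1**2) + (11 - 7 + (-7)**2) = (16 + 24)*(-7*1) + (11 - 7 + 49) = 40*(-7) + 53 = -280 + 53 = -227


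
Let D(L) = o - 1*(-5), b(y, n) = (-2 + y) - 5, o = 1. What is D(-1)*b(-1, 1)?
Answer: -48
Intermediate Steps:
b(y, n) = -7 + y
D(L) = 6 (D(L) = 1 - 1*(-5) = 1 + 5 = 6)
D(-1)*b(-1, 1) = 6*(-7 - 1) = 6*(-8) = -48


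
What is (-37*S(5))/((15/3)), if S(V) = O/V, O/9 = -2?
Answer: 666/25 ≈ 26.640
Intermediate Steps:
O = -18 (O = 9*(-2) = -18)
S(V) = -18/V
(-37*S(5))/((15/3)) = (-(-666)/5)/((15/3)) = (-(-666)/5)/((15*(⅓))) = -37*(-18/5)/5 = (666/5)*(⅕) = 666/25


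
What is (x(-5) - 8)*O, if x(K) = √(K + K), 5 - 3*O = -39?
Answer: -352/3 + 44*I*√10/3 ≈ -117.33 + 46.38*I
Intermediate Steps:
O = 44/3 (O = 5/3 - ⅓*(-39) = 5/3 + 13 = 44/3 ≈ 14.667)
x(K) = √2*√K (x(K) = √(2*K) = √2*√K)
(x(-5) - 8)*O = (√2*√(-5) - 8)*(44/3) = (√2*(I*√5) - 8)*(44/3) = (I*√10 - 8)*(44/3) = (-8 + I*√10)*(44/3) = -352/3 + 44*I*√10/3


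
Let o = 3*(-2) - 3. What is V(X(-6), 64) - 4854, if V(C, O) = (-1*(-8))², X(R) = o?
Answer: -4790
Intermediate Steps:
o = -9 (o = -6 - 3 = -9)
X(R) = -9
V(C, O) = 64 (V(C, O) = 8² = 64)
V(X(-6), 64) - 4854 = 64 - 4854 = -4790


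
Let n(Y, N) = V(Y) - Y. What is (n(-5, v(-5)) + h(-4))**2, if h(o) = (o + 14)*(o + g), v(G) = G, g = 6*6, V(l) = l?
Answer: 102400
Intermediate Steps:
g = 36
h(o) = (14 + o)*(36 + o) (h(o) = (o + 14)*(o + 36) = (14 + o)*(36 + o))
n(Y, N) = 0 (n(Y, N) = Y - Y = 0)
(n(-5, v(-5)) + h(-4))**2 = (0 + (504 + (-4)**2 + 50*(-4)))**2 = (0 + (504 + 16 - 200))**2 = (0 + 320)**2 = 320**2 = 102400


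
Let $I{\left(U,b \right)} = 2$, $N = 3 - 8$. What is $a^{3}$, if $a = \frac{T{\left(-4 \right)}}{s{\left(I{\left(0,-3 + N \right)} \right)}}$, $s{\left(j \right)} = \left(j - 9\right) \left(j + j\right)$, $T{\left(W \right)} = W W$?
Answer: $- \frac{64}{343} \approx -0.18659$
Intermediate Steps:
$N = -5$ ($N = 3 - 8 = -5$)
$T{\left(W \right)} = W^{2}$
$s{\left(j \right)} = 2 j \left(-9 + j\right)$ ($s{\left(j \right)} = \left(-9 + j\right) 2 j = 2 j \left(-9 + j\right)$)
$a = - \frac{4}{7}$ ($a = \frac{\left(-4\right)^{2}}{2 \cdot 2 \left(-9 + 2\right)} = \frac{16}{2 \cdot 2 \left(-7\right)} = \frac{16}{-28} = 16 \left(- \frac{1}{28}\right) = - \frac{4}{7} \approx -0.57143$)
$a^{3} = \left(- \frac{4}{7}\right)^{3} = - \frac{64}{343}$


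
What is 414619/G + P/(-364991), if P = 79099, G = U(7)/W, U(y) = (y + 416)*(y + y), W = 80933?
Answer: 12247768751694979/2161476702 ≈ 5.6664e+6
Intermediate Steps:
U(y) = 2*y*(416 + y) (U(y) = (416 + y)*(2*y) = 2*y*(416 + y))
G = 5922/80933 (G = (2*7*(416 + 7))/80933 = (2*7*423)*(1/80933) = 5922*(1/80933) = 5922/80933 ≈ 0.073172)
414619/G + P/(-364991) = 414619/(5922/80933) + 79099/(-364991) = 414619*(80933/5922) + 79099*(-1/364991) = 33556359527/5922 - 79099/364991 = 12247768751694979/2161476702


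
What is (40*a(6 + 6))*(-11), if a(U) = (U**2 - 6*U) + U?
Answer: -36960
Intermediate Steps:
a(U) = U**2 - 5*U
(40*a(6 + 6))*(-11) = (40*((6 + 6)*(-5 + (6 + 6))))*(-11) = (40*(12*(-5 + 12)))*(-11) = (40*(12*7))*(-11) = (40*84)*(-11) = 3360*(-11) = -36960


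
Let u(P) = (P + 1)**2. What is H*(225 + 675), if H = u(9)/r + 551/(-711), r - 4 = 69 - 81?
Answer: -943850/79 ≈ -11947.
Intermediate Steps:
r = -8 (r = 4 + (69 - 81) = 4 - 12 = -8)
u(P) = (1 + P)**2
H = -18877/1422 (H = (1 + 9)**2/(-8) + 551/(-711) = 10**2*(-1/8) + 551*(-1/711) = 100*(-1/8) - 551/711 = -25/2 - 551/711 = -18877/1422 ≈ -13.275)
H*(225 + 675) = -18877*(225 + 675)/1422 = -18877/1422*900 = -943850/79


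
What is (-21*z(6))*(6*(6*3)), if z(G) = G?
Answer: -13608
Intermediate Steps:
(-21*z(6))*(6*(6*3)) = (-21*6)*(6*(6*3)) = -756*18 = -126*108 = -13608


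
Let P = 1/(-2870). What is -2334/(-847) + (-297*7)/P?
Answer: 5053822644/847 ≈ 5.9667e+6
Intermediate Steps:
P = -1/2870 ≈ -0.00034843
-2334/(-847) + (-297*7)/P = -2334/(-847) + (-297*7)/(-1/2870) = -2334*(-1/847) - 2079*(-2870) = 2334/847 + 5966730 = 5053822644/847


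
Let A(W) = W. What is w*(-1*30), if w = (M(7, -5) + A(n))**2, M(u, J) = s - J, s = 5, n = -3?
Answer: -1470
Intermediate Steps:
M(u, J) = 5 - J
w = 49 (w = ((5 - 1*(-5)) - 3)**2 = ((5 + 5) - 3)**2 = (10 - 3)**2 = 7**2 = 49)
w*(-1*30) = 49*(-1*30) = 49*(-30) = -1470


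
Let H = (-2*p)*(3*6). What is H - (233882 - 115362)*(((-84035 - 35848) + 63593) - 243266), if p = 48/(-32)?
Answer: 35503377174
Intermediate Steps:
p = -3/2 (p = 48*(-1/32) = -3/2 ≈ -1.5000)
H = 54 (H = (-2*(-3/2))*(3*6) = 3*18 = 54)
H - (233882 - 115362)*(((-84035 - 35848) + 63593) - 243266) = 54 - (233882 - 115362)*(((-84035 - 35848) + 63593) - 243266) = 54 - 118520*((-119883 + 63593) - 243266) = 54 - 118520*(-56290 - 243266) = 54 - 118520*(-299556) = 54 - 1*(-35503377120) = 54 + 35503377120 = 35503377174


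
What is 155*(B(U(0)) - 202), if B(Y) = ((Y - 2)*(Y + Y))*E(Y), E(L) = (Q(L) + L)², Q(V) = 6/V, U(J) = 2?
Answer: -31310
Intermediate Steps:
E(L) = (L + 6/L)² (E(L) = (6/L + L)² = (L + 6/L)²)
B(Y) = 2*(6 + Y²)²*(-2 + Y)/Y (B(Y) = ((Y - 2)*(Y + Y))*((6 + Y²)²/Y²) = ((-2 + Y)*(2*Y))*((6 + Y²)²/Y²) = (2*Y*(-2 + Y))*((6 + Y²)²/Y²) = 2*(6 + Y²)²*(-2 + Y)/Y)
155*(B(U(0)) - 202) = 155*(2*(6 + 2²)²*(-2 + 2)/2 - 202) = 155*(2*(½)*(6 + 4)²*0 - 202) = 155*(2*(½)*10²*0 - 202) = 155*(2*(½)*100*0 - 202) = 155*(0 - 202) = 155*(-202) = -31310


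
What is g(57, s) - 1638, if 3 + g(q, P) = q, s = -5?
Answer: -1584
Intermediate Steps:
g(q, P) = -3 + q
g(57, s) - 1638 = (-3 + 57) - 1638 = 54 - 1638 = -1584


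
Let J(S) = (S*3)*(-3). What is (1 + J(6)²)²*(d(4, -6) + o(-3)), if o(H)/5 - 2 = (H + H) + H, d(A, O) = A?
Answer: -263775559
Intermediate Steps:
J(S) = -9*S (J(S) = (3*S)*(-3) = -9*S)
o(H) = 10 + 15*H (o(H) = 10 + 5*((H + H) + H) = 10 + 5*(2*H + H) = 10 + 5*(3*H) = 10 + 15*H)
(1 + J(6)²)²*(d(4, -6) + o(-3)) = (1 + (-9*6)²)²*(4 + (10 + 15*(-3))) = (1 + (-54)²)²*(4 + (10 - 45)) = (1 + 2916)²*(4 - 35) = 2917²*(-31) = 8508889*(-31) = -263775559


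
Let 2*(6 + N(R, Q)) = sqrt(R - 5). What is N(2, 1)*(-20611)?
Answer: 123666 - 20611*I*sqrt(3)/2 ≈ 1.2367e+5 - 17850.0*I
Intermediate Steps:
N(R, Q) = -6 + sqrt(-5 + R)/2 (N(R, Q) = -6 + sqrt(R - 5)/2 = -6 + sqrt(-5 + R)/2)
N(2, 1)*(-20611) = (-6 + sqrt(-5 + 2)/2)*(-20611) = (-6 + sqrt(-3)/2)*(-20611) = (-6 + (I*sqrt(3))/2)*(-20611) = (-6 + I*sqrt(3)/2)*(-20611) = 123666 - 20611*I*sqrt(3)/2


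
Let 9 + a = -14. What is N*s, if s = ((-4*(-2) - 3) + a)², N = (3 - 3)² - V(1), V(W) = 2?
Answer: -648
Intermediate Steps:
a = -23 (a = -9 - 14 = -23)
N = -2 (N = (3 - 3)² - 1*2 = 0² - 2 = 0 - 2 = -2)
s = 324 (s = ((-4*(-2) - 3) - 23)² = ((8 - 3) - 23)² = (5 - 23)² = (-18)² = 324)
N*s = -2*324 = -648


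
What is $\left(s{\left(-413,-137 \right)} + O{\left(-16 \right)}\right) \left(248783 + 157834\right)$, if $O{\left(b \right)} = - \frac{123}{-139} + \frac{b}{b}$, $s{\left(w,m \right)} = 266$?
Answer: $\frac{15140790612}{139} \approx 1.0893 \cdot 10^{8}$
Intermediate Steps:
$O{\left(b \right)} = \frac{262}{139}$ ($O{\left(b \right)} = \left(-123\right) \left(- \frac{1}{139}\right) + 1 = \frac{123}{139} + 1 = \frac{262}{139}$)
$\left(s{\left(-413,-137 \right)} + O{\left(-16 \right)}\right) \left(248783 + 157834\right) = \left(266 + \frac{262}{139}\right) \left(248783 + 157834\right) = \frac{37236}{139} \cdot 406617 = \frac{15140790612}{139}$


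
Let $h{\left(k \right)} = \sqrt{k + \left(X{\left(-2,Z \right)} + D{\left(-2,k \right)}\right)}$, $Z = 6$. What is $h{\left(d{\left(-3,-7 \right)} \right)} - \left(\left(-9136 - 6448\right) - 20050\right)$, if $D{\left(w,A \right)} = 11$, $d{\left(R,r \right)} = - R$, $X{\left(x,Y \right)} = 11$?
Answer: $35639$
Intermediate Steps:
$h{\left(k \right)} = \sqrt{22 + k}$ ($h{\left(k \right)} = \sqrt{k + \left(11 + 11\right)} = \sqrt{k + 22} = \sqrt{22 + k}$)
$h{\left(d{\left(-3,-7 \right)} \right)} - \left(\left(-9136 - 6448\right) - 20050\right) = \sqrt{22 - -3} - \left(\left(-9136 - 6448\right) - 20050\right) = \sqrt{22 + 3} - \left(\left(-9136 - 6448\right) - 20050\right) = \sqrt{25} - \left(-15584 - 20050\right) = 5 - -35634 = 5 + 35634 = 35639$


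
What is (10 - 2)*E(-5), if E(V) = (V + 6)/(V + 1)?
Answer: -2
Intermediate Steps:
E(V) = (6 + V)/(1 + V)
(10 - 2)*E(-5) = (10 - 2)*((6 - 5)/(1 - 5)) = 8*(1/(-4)) = 8*(-¼*1) = 8*(-¼) = -2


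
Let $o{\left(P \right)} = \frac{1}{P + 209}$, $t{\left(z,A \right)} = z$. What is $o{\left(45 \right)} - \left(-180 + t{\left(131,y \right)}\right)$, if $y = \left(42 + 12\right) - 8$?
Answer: $\frac{12447}{254} \approx 49.004$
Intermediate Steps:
$y = 46$ ($y = 54 - 8 = 46$)
$o{\left(P \right)} = \frac{1}{209 + P}$
$o{\left(45 \right)} - \left(-180 + t{\left(131,y \right)}\right) = \frac{1}{209 + 45} + \left(180 - 131\right) = \frac{1}{254} + \left(180 - 131\right) = \frac{1}{254} + 49 = \frac{12447}{254}$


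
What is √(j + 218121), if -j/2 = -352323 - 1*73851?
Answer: 3*√118941 ≈ 1034.6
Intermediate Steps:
j = 852348 (j = -2*(-352323 - 1*73851) = -2*(-352323 - 73851) = -2*(-426174) = 852348)
√(j + 218121) = √(852348 + 218121) = √1070469 = 3*√118941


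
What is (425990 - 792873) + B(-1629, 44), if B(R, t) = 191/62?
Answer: -22746555/62 ≈ -3.6688e+5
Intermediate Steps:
B(R, t) = 191/62 (B(R, t) = 191*(1/62) = 191/62)
(425990 - 792873) + B(-1629, 44) = (425990 - 792873) + 191/62 = -366883 + 191/62 = -22746555/62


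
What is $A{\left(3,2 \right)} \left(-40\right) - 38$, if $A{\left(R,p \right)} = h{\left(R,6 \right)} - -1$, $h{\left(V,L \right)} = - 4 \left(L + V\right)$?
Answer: $1362$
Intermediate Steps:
$h{\left(V,L \right)} = - 4 L - 4 V$
$A{\left(R,p \right)} = -23 - 4 R$ ($A{\left(R,p \right)} = \left(\left(-4\right) 6 - 4 R\right) - -1 = \left(-24 - 4 R\right) + 1 = -23 - 4 R$)
$A{\left(3,2 \right)} \left(-40\right) - 38 = \left(-23 - 12\right) \left(-40\right) - 38 = \left(-35\right) \left(-40\right) - 38 = 1400 - 38 = 1362$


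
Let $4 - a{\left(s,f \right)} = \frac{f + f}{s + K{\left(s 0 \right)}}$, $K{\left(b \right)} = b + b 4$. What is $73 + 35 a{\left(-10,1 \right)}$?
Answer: $220$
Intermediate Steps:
$K{\left(b \right)} = 5 b$ ($K{\left(b \right)} = b + 4 b = 5 b$)
$a{\left(s,f \right)} = 4 - \frac{2 f}{s}$ ($a{\left(s,f \right)} = 4 - \frac{f + f}{s + 5 s 0} = 4 - \frac{2 f}{s + 5 \cdot 0} = 4 - \frac{2 f}{s + 0} = 4 - \frac{2 f}{s}$)
$73 + 35 a{\left(-10,1 \right)} = 73 + 35 \left(4 - \frac{2}{-10}\right) = 73 + 35 \left(4 - 2 \left(- \frac{1}{10}\right)\right) = 73 + 35 \left(4 + \frac{1}{5}\right) = 73 + 35 \cdot \frac{21}{5} = 73 + 147 = 220$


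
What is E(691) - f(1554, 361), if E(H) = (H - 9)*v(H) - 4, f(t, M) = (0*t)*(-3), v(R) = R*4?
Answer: 1885044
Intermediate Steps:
v(R) = 4*R
f(t, M) = 0 (f(t, M) = 0*(-3) = 0)
E(H) = -4 + 4*H*(-9 + H) (E(H) = (H - 9)*(4*H) - 4 = (-9 + H)*(4*H) - 4 = 4*H*(-9 + H) - 4 = -4 + 4*H*(-9 + H))
E(691) - f(1554, 361) = (-4 - 36*691 + 4*691**2) - 1*0 = (-4 - 24876 + 4*477481) + 0 = (-4 - 24876 + 1909924) + 0 = 1885044 + 0 = 1885044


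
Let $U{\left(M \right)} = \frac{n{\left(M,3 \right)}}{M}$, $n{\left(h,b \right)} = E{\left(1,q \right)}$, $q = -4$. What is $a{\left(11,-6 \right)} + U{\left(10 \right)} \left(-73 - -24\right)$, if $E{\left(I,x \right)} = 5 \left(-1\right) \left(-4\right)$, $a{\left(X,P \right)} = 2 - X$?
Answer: $-107$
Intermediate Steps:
$E{\left(I,x \right)} = 20$ ($E{\left(I,x \right)} = \left(-5\right) \left(-4\right) = 20$)
$n{\left(h,b \right)} = 20$
$U{\left(M \right)} = \frac{20}{M}$
$a{\left(11,-6 \right)} + U{\left(10 \right)} \left(-73 - -24\right) = \left(2 - 11\right) + \frac{20}{10} \left(-73 - -24\right) = \left(2 - 11\right) + 20 \cdot \frac{1}{10} \left(-73 + 24\right) = -9 + 2 \left(-49\right) = -9 - 98 = -107$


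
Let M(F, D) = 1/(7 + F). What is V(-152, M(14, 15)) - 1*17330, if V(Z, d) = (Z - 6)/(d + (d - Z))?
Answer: -27677669/1597 ≈ -17331.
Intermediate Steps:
V(Z, d) = (-6 + Z)/(-Z + 2*d)
V(-152, M(14, 15)) - 1*17330 = (6 - 1*(-152))/(-152 - 2/(7 + 14)) - 1*17330 = (6 + 152)/(-152 - 2/21) - 17330 = 158/(-152 - 2*1/21) - 17330 = 158/(-152 - 2/21) - 17330 = 158/(-3194/21) - 17330 = -21/3194*158 - 17330 = -1659/1597 - 17330 = -27677669/1597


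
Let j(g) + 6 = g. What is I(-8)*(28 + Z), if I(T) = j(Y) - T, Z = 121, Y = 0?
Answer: 298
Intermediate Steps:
j(g) = -6 + g
I(T) = -6 - T (I(T) = (-6 + 0) - T = -6 - T)
I(-8)*(28 + Z) = (-6 - 1*(-8))*(28 + 121) = (-6 + 8)*149 = 2*149 = 298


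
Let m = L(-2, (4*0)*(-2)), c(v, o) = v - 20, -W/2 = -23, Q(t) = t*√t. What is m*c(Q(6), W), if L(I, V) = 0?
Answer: 0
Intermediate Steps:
Q(t) = t^(3/2)
W = 46 (W = -2*(-23) = 46)
c(v, o) = -20 + v
m = 0
m*c(Q(6), W) = 0*(-20 + 6^(3/2)) = 0*(-20 + 6*√6) = 0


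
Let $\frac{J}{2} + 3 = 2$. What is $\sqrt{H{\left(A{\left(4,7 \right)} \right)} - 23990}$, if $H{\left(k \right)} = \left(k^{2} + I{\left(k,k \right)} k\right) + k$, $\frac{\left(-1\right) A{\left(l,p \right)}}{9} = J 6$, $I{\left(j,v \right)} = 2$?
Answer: $i \sqrt{12002} \approx 109.55 i$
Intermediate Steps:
$J = -2$ ($J = -6 + 2 \cdot 2 = -6 + 4 = -2$)
$A{\left(l,p \right)} = 108$ ($A{\left(l,p \right)} = - 9 \left(\left(-2\right) 6\right) = \left(-9\right) \left(-12\right) = 108$)
$H{\left(k \right)} = k^{2} + 3 k$ ($H{\left(k \right)} = \left(k^{2} + 2 k\right) + k = k^{2} + 3 k$)
$\sqrt{H{\left(A{\left(4,7 \right)} \right)} - 23990} = \sqrt{108 \left(3 + 108\right) - 23990} = \sqrt{108 \cdot 111 - 23990} = \sqrt{11988 - 23990} = \sqrt{-12002} = i \sqrt{12002}$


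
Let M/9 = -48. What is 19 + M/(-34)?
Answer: 539/17 ≈ 31.706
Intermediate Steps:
M = -432 (M = 9*(-48) = -432)
19 + M/(-34) = 19 - 432/(-34) = 19 - 1/34*(-432) = 19 + 216/17 = 539/17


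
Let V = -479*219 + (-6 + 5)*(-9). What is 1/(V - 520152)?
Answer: -1/625044 ≈ -1.5999e-6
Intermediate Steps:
V = -104892 (V = -104901 - 1*(-9) = -104901 + 9 = -104892)
1/(V - 520152) = 1/(-104892 - 520152) = 1/(-625044) = -1/625044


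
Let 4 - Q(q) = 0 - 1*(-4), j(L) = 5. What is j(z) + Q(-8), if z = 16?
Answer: 5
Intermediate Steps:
Q(q) = 0 (Q(q) = 4 - (0 - 1*(-4)) = 4 - (0 + 4) = 4 - 1*4 = 4 - 4 = 0)
j(z) + Q(-8) = 5 + 0 = 5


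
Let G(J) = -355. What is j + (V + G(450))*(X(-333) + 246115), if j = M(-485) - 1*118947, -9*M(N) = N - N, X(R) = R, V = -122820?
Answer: -30274316797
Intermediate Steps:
M(N) = 0 (M(N) = -(N - N)/9 = -⅑*0 = 0)
j = -118947 (j = 0 - 1*118947 = 0 - 118947 = -118947)
j + (V + G(450))*(X(-333) + 246115) = -118947 + (-122820 - 355)*(-333 + 246115) = -118947 - 123175*245782 = -118947 - 30274197850 = -30274316797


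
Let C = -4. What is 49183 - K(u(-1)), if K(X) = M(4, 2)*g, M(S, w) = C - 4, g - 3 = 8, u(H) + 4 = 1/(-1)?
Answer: 49271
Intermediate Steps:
u(H) = -5 (u(H) = -4 + 1/(-1) = -4 - 1 = -5)
g = 11 (g = 3 + 8 = 11)
M(S, w) = -8 (M(S, w) = -4 - 4 = -8)
K(X) = -88 (K(X) = -8*11 = -88)
49183 - K(u(-1)) = 49183 - 1*(-88) = 49183 + 88 = 49271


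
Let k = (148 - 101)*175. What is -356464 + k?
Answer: -348239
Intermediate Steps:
k = 8225 (k = 47*175 = 8225)
-356464 + k = -356464 + 8225 = -348239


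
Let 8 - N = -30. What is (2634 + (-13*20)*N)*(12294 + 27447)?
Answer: -287963286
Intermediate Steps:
N = 38 (N = 8 - 1*(-30) = 8 + 30 = 38)
(2634 + (-13*20)*N)*(12294 + 27447) = (2634 - 13*20*38)*(12294 + 27447) = (2634 - 260*38)*39741 = (2634 - 9880)*39741 = -7246*39741 = -287963286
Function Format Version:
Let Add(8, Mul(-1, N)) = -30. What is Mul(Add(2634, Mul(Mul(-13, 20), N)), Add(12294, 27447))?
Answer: -287963286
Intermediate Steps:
N = 38 (N = Add(8, Mul(-1, -30)) = Add(8, 30) = 38)
Mul(Add(2634, Mul(Mul(-13, 20), N)), Add(12294, 27447)) = Mul(Add(2634, Mul(Mul(-13, 20), 38)), Add(12294, 27447)) = Mul(Add(2634, Mul(-260, 38)), 39741) = Mul(Add(2634, -9880), 39741) = Mul(-7246, 39741) = -287963286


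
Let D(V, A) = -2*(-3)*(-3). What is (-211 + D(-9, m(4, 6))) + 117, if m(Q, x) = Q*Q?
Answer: -112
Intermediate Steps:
m(Q, x) = Q**2
D(V, A) = -18 (D(V, A) = 6*(-3) = -18)
(-211 + D(-9, m(4, 6))) + 117 = (-211 - 18) + 117 = -229 + 117 = -112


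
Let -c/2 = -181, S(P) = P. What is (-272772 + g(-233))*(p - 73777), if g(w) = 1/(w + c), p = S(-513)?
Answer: 2614085838230/129 ≈ 2.0264e+10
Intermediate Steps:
p = -513
c = 362 (c = -2*(-181) = 362)
g(w) = 1/(362 + w) (g(w) = 1/(w + 362) = 1/(362 + w))
(-272772 + g(-233))*(p - 73777) = (-272772 + 1/(362 - 233))*(-513 - 73777) = (-272772 + 1/129)*(-74290) = -35187587/129*(-74290) = 2614085838230/129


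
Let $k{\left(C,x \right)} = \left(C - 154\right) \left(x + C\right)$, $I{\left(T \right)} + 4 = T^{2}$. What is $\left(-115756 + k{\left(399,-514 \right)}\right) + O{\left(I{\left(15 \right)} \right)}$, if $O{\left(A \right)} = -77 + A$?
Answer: $-143787$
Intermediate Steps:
$I{\left(T \right)} = -4 + T^{2}$
$k{\left(C,x \right)} = \left(-154 + C\right) \left(C + x\right)$
$\left(-115756 + k{\left(399,-514 \right)}\right) + O{\left(I{\left(15 \right)} \right)} = \left(-115756 + \left(399^{2} - 61446 - -79156 + 399 \left(-514\right)\right)\right) - \left(81 - 225\right) = \left(-115756 + \left(159201 - 61446 + 79156 - 205086\right)\right) + \left(-77 + \left(-4 + 225\right)\right) = \left(-115756 - 28175\right) + \left(-77 + 221\right) = -143931 + 144 = -143787$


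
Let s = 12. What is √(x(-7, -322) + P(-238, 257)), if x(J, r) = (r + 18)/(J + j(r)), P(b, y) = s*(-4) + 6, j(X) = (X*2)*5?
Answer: I*√436387210/3227 ≈ 6.4735*I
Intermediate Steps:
j(X) = 10*X (j(X) = (2*X)*5 = 10*X)
P(b, y) = -42 (P(b, y) = 12*(-4) + 6 = -48 + 6 = -42)
x(J, r) = (18 + r)/(J + 10*r) (x(J, r) = (r + 18)/(J + 10*r) = (18 + r)/(J + 10*r))
√(x(-7, -322) + P(-238, 257)) = √((18 - 322)/(-7 + 10*(-322)) - 42) = √(-304/(-7 - 3220) - 42) = √(-304/(-3227) - 42) = √(-1/3227*(-304) - 42) = √(304/3227 - 42) = √(-135230/3227) = I*√436387210/3227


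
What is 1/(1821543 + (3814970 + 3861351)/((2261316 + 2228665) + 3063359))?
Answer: 7553340/13758741279941 ≈ 5.4898e-7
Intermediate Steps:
1/(1821543 + (3814970 + 3861351)/((2261316 + 2228665) + 3063359)) = 1/(1821543 + 7676321/(4489981 + 3063359)) = 1/(1821543 + 7676321/7553340) = 1/(13758741279941/7553340) = 7553340/13758741279941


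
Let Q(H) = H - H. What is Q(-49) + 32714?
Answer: 32714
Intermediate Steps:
Q(H) = 0
Q(-49) + 32714 = 0 + 32714 = 32714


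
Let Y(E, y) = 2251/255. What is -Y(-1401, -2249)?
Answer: -2251/255 ≈ -8.8275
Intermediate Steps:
Y(E, y) = 2251/255 (Y(E, y) = 2251*(1/255) = 2251/255)
-Y(-1401, -2249) = -1*2251/255 = -2251/255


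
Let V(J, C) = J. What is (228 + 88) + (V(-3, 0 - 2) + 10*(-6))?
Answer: 253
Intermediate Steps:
(228 + 88) + (V(-3, 0 - 2) + 10*(-6)) = (228 + 88) + (-3 + 10*(-6)) = 316 + (-3 - 60) = 316 - 63 = 253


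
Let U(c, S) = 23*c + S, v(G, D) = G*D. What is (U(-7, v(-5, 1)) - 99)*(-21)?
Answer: 5565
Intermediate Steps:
v(G, D) = D*G
U(c, S) = S + 23*c
(U(-7, v(-5, 1)) - 99)*(-21) = ((1*(-5) + 23*(-7)) - 99)*(-21) = ((-5 - 161) - 99)*(-21) = (-166 - 99)*(-21) = -265*(-21) = 5565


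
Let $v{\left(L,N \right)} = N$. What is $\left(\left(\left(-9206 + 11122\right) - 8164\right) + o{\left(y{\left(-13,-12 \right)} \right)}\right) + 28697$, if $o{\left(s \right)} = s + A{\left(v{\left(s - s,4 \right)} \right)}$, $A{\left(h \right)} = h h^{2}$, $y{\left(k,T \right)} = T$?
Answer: $22501$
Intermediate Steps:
$A{\left(h \right)} = h^{3}$
$o{\left(s \right)} = 64 + s$ ($o{\left(s \right)} = s + 4^{3} = s + 64 = 64 + s$)
$\left(\left(\left(-9206 + 11122\right) - 8164\right) + o{\left(y{\left(-13,-12 \right)} \right)}\right) + 28697 = \left(\left(\left(-9206 + 11122\right) - 8164\right) + \left(64 - 12\right)\right) + 28697 = \left(\left(1916 - 8164\right) + 52\right) + 28697 = \left(-6248 + 52\right) + 28697 = -6196 + 28697 = 22501$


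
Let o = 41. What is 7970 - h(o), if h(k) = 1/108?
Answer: 860759/108 ≈ 7970.0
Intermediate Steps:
h(k) = 1/108
7970 - h(o) = 7970 - 1*1/108 = 7970 - 1/108 = 860759/108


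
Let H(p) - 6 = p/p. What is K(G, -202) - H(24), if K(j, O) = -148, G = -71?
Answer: -155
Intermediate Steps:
H(p) = 7 (H(p) = 6 + p/p = 6 + 1 = 7)
K(G, -202) - H(24) = -148 - 1*7 = -148 - 7 = -155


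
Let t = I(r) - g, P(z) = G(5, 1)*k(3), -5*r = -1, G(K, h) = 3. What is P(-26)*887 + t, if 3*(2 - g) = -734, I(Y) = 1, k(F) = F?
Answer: 23212/3 ≈ 7737.3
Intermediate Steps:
r = 1/5 (r = -1/5*(-1) = 1/5 ≈ 0.20000)
P(z) = 9 (P(z) = 3*3 = 9)
g = 740/3 (g = 2 - 1/3*(-734) = 2 + 734/3 = 740/3 ≈ 246.67)
t = -737/3 (t = 1 - 1*740/3 = 1 - 740/3 = -737/3 ≈ -245.67)
P(-26)*887 + t = 9*887 - 737/3 = 7983 - 737/3 = 23212/3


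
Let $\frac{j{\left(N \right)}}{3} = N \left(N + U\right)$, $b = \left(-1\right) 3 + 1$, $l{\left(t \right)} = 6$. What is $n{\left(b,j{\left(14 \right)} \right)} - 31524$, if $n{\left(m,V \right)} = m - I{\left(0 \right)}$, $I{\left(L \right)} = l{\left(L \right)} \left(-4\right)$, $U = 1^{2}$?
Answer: $-31502$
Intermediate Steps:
$U = 1$
$b = -2$ ($b = -3 + 1 = -2$)
$I{\left(L \right)} = -24$ ($I{\left(L \right)} = 6 \left(-4\right) = -24$)
$j{\left(N \right)} = 3 N \left(1 + N\right)$ ($j{\left(N \right)} = 3 N \left(N + 1\right) = 3 N \left(1 + N\right)$)
$n{\left(m,V \right)} = 24 + m$ ($n{\left(m,V \right)} = m - -24 = m + 24 = 24 + m$)
$n{\left(b,j{\left(14 \right)} \right)} - 31524 = \left(24 - 2\right) - 31524 = 22 - 31524 = -31502$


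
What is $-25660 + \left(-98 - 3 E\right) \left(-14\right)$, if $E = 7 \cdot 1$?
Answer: $-23994$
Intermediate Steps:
$E = 7$
$-25660 + \left(-98 - 3 E\right) \left(-14\right) = -25660 + \left(-98 - 21\right) \left(-14\right) = -25660 - -1666 = -25660 + 1666 = -23994$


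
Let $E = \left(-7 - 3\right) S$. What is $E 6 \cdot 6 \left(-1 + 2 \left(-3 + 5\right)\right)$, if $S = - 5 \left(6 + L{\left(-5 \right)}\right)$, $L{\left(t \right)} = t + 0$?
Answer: $5400$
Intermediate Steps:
$L{\left(t \right)} = t$
$S = -5$ ($S = - 5 \left(6 - 5\right) = \left(-5\right) 1 = -5$)
$E = 50$ ($E = \left(-7 - 3\right) \left(-5\right) = \left(-10\right) \left(-5\right) = 50$)
$E 6 \cdot 6 \left(-1 + 2 \left(-3 + 5\right)\right) = 50 \cdot 6 \cdot 6 \left(-1 + 2 \left(-3 + 5\right)\right) = 50 \cdot 36 \left(-1 + 2 \cdot 2\right) = 1800 \left(-1 + 4\right) = 1800 \cdot 3 = 5400$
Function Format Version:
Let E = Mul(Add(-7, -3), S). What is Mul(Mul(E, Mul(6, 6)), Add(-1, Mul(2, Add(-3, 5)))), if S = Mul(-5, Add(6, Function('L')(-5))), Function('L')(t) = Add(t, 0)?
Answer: 5400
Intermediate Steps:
Function('L')(t) = t
S = -5 (S = Mul(-5, Add(6, -5)) = Mul(-5, 1) = -5)
E = 50 (E = Mul(Add(-7, -3), -5) = Mul(-10, -5) = 50)
Mul(Mul(E, Mul(6, 6)), Add(-1, Mul(2, Add(-3, 5)))) = Mul(Mul(50, Mul(6, 6)), Add(-1, Mul(2, Add(-3, 5)))) = Mul(Mul(50, 36), Add(-1, Mul(2, 2))) = Mul(1800, Add(-1, 4)) = Mul(1800, 3) = 5400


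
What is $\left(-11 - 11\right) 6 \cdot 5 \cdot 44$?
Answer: $-29040$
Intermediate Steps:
$\left(-11 - 11\right) 6 \cdot 5 \cdot 44 = \left(-11 - 11\right) 30 \cdot 44 = \left(-22\right) 30 \cdot 44 = \left(-660\right) 44 = -29040$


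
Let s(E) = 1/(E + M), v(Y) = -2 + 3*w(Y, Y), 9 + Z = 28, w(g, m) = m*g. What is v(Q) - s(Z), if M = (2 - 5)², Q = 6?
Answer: 2967/28 ≈ 105.96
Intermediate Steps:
w(g, m) = g*m
M = 9 (M = (-3)² = 9)
Z = 19 (Z = -9 + 28 = 19)
v(Y) = -2 + 3*Y² (v(Y) = -2 + 3*(Y*Y) = -2 + 3*Y²)
s(E) = 1/(9 + E) (s(E) = 1/(E + 9) = 1/(9 + E))
v(Q) - s(Z) = (-2 + 3*6²) - 1/(9 + 19) = (-2 + 3*36) - 1/28 = (-2 + 108) - 1*1/28 = 106 - 1/28 = 2967/28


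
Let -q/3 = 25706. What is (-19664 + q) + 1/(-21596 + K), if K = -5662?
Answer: -2638083757/27258 ≈ -96782.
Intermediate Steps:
q = -77118 (q = -3*25706 = -77118)
(-19664 + q) + 1/(-21596 + K) = (-19664 - 77118) + 1/(-21596 - 5662) = -96782 + 1/(-27258) = -96782 - 1/27258 = -2638083757/27258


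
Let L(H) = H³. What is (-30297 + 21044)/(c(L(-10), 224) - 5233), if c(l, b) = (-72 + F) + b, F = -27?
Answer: 9253/5108 ≈ 1.8115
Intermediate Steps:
c(l, b) = -99 + b (c(l, b) = (-72 - 27) + b = -99 + b)
(-30297 + 21044)/(c(L(-10), 224) - 5233) = (-30297 + 21044)/((-99 + 224) - 5233) = -9253/(125 - 5233) = -9253/(-5108) = -9253*(-1/5108) = 9253/5108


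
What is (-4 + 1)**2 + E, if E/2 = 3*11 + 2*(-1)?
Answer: 71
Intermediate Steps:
E = 62 (E = 2*(3*11 + 2*(-1)) = 2*(33 - 2) = 2*31 = 62)
(-4 + 1)**2 + E = (-4 + 1)**2 + 62 = (-3)**2 + 62 = 9 + 62 = 71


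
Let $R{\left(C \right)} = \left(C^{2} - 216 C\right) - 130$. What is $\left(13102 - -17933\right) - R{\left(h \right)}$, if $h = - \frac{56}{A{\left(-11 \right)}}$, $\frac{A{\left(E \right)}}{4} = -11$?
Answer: $\frac{3804033}{121} \approx 31438.0$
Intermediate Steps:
$A{\left(E \right)} = -44$ ($A{\left(E \right)} = 4 \left(-11\right) = -44$)
$h = \frac{14}{11}$ ($h = - \frac{56}{-44} = \left(-56\right) \left(- \frac{1}{44}\right) = \frac{14}{11} \approx 1.2727$)
$R{\left(C \right)} = -130 + C^{2} - 216 C$
$\left(13102 - -17933\right) - R{\left(h \right)} = \left(13102 - -17933\right) - \left(-130 + \left(\frac{14}{11}\right)^{2} - \frac{3024}{11}\right) = \left(13102 + 17933\right) - \left(-130 + \frac{196}{121} - \frac{3024}{11}\right) = 31035 - - \frac{48798}{121} = 31035 + \frac{48798}{121} = \frac{3804033}{121}$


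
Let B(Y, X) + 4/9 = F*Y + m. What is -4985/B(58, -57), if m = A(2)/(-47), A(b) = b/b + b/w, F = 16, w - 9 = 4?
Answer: -27412515/5100493 ≈ -5.3745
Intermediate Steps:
w = 13 (w = 9 + 4 = 13)
A(b) = 1 + b/13 (A(b) = b/b + b/13 = 1 + b*(1/13) = 1 + b/13)
m = -15/611 (m = (1 + (1/13)*2)/(-47) = (1 + 2/13)*(-1/47) = (15/13)*(-1/47) = -15/611 ≈ -0.024550)
B(Y, X) = -2579/5499 + 16*Y (B(Y, X) = -4/9 + (16*Y - 15/611) = -4/9 + (-15/611 + 16*Y) = -2579/5499 + 16*Y)
-4985/B(58, -57) = -4985/(-2579/5499 + 16*58) = -4985/(-2579/5499 + 928) = -4985/5100493/5499 = -4985*5499/5100493 = -27412515/5100493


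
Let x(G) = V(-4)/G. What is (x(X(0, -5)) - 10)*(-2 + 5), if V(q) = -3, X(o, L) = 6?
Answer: -63/2 ≈ -31.500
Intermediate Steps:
x(G) = -3/G
(x(X(0, -5)) - 10)*(-2 + 5) = (-3/6 - 10)*(-2 + 5) = (-3*⅙ - 10)*3 = (-½ - 10)*3 = -21/2*3 = -63/2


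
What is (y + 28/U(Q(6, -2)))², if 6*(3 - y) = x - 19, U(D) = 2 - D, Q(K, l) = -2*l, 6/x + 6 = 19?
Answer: 380689/6084 ≈ 62.572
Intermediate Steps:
x = 6/13 (x = 6/(-6 + 19) = 6/13 ≈ 0.46154)
y = 475/78 (y = 3 - (6/13 - 19)/6 = 3 - ⅙*(-241/13) = 3 + 241/78 = 475/78 ≈ 6.0897)
(y + 28/U(Q(6, -2)))² = (475/78 + 28/(2 - (-2)*(-2)))² = (475/78 + 28/(2 - 1*4))² = (475/78 + 28/(2 - 4))² = (475/78 + 28/(-2))² = (475/78 + 28*(-½))² = (475/78 - 14)² = (-617/78)² = 380689/6084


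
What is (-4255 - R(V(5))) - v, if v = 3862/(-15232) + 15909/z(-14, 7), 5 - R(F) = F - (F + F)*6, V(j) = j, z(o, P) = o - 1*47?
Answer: -1883364705/464576 ≈ -4053.9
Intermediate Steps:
z(o, P) = -47 + o (z(o, P) = o - 47 = -47 + o)
R(F) = 5 + 11*F (R(F) = 5 - (F - (F + F)*6) = 5 - (F - 2*F*6) = 5 - (F - 12*F) = 5 - (-11)*F = 5 + 11*F)
v = -121280735/464576 (v = 3862/(-15232) + 15909/(-47 - 14) = 3862*(-1/15232) + 15909/(-61) = -1931/7616 + 15909*(-1/61) = -1931/7616 - 15909/61 = -121280735/464576 ≈ -261.06)
(-4255 - R(V(5))) - v = (-4255 - (5 + 11*5)) - 1*(-121280735/464576) = (-4255 - (5 + 55)) + 121280735/464576 = (-4255 - 1*60) + 121280735/464576 = (-4255 - 60) + 121280735/464576 = -4315 + 121280735/464576 = -1883364705/464576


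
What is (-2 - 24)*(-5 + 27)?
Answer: -572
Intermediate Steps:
(-2 - 24)*(-5 + 27) = -26*22 = -572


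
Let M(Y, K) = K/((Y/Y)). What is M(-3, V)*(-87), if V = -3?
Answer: 261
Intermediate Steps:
M(Y, K) = K (M(Y, K) = K/1 = K*1 = K)
M(-3, V)*(-87) = -3*(-87) = 261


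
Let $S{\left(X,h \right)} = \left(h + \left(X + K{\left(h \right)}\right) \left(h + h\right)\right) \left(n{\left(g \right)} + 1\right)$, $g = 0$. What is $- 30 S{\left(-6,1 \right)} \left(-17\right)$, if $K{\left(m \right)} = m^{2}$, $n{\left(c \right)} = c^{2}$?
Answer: $-4590$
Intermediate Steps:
$S{\left(X,h \right)} = h + 2 h \left(X + h^{2}\right)$ ($S{\left(X,h \right)} = \left(h + \left(X + h^{2}\right) \left(h + h\right)\right) \left(0^{2} + 1\right) = \left(h + \left(X + h^{2}\right) 2 h\right) \left(0 + 1\right) = \left(h + 2 h \left(X + h^{2}\right)\right) 1 = h + 2 h \left(X + h^{2}\right)$)
$- 30 S{\left(-6,1 \right)} \left(-17\right) = - 30 \cdot 1 \left(1 + 2 \left(-6\right) + 2 \cdot 1^{2}\right) \left(-17\right) = - 30 \cdot 1 \left(1 - 12 + 2 \cdot 1\right) \left(-17\right) = - 30 \cdot 1 \left(1 - 12 + 2\right) \left(-17\right) = - 30 \cdot 1 \left(-9\right) \left(-17\right) = \left(-30\right) \left(-9\right) \left(-17\right) = 270 \left(-17\right) = -4590$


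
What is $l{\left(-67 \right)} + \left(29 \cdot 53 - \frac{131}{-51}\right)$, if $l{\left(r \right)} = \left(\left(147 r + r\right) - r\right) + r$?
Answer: $- \frac{427198}{51} \approx -8376.4$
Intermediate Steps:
$l{\left(r \right)} = 148 r$ ($l{\left(r \right)} = \left(148 r - r\right) + r = 147 r + r = 148 r$)
$l{\left(-67 \right)} + \left(29 \cdot 53 - \frac{131}{-51}\right) = 148 \left(-67\right) + \left(29 \cdot 53 - \frac{131}{-51}\right) = -9916 + \left(1537 - - \frac{131}{51}\right) = -9916 + \left(1537 + \frac{131}{51}\right) = -9916 + \frac{78518}{51} = - \frac{427198}{51}$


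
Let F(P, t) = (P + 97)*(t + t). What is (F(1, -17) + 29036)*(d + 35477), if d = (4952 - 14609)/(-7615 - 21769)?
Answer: 3349442695725/3673 ≈ 9.1191e+8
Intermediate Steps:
F(P, t) = 2*t*(97 + P) (F(P, t) = (97 + P)*(2*t) = 2*t*(97 + P))
d = 9657/29384 (d = -9657/(-29384) = -9657*(-1/29384) = 9657/29384 ≈ 0.32865)
(F(1, -17) + 29036)*(d + 35477) = (2*(-17)*(97 + 1) + 29036)*(9657/29384 + 35477) = (2*(-17)*98 + 29036)*(1042465825/29384) = (-3332 + 29036)*(1042465825/29384) = 25704*(1042465825/29384) = 3349442695725/3673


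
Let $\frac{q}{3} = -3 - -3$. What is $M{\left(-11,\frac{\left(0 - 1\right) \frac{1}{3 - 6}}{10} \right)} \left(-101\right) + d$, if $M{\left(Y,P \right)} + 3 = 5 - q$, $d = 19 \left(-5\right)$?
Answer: $-297$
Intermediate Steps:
$q = 0$ ($q = 3 \left(-3 - -3\right) = 3 \left(-3 + 3\right) = 3 \cdot 0 = 0$)
$d = -95$
$M{\left(Y,P \right)} = 2$ ($M{\left(Y,P \right)} = -3 + \left(5 - 0\right) = -3 + \left(5 + 0\right) = -3 + 5 = 2$)
$M{\left(-11,\frac{\left(0 - 1\right) \frac{1}{3 - 6}}{10} \right)} \left(-101\right) + d = 2 \left(-101\right) - 95 = -202 - 95 = -297$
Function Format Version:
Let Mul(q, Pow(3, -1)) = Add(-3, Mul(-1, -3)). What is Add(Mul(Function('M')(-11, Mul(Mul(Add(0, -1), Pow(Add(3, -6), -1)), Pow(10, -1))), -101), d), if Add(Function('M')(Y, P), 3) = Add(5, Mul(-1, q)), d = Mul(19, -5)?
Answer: -297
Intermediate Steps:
q = 0 (q = Mul(3, Add(-3, Mul(-1, -3))) = Mul(3, Add(-3, 3)) = Mul(3, 0) = 0)
d = -95
Function('M')(Y, P) = 2 (Function('M')(Y, P) = Add(-3, Add(5, Mul(-1, 0))) = Add(-3, Add(5, 0)) = Add(-3, 5) = 2)
Add(Mul(Function('M')(-11, Mul(Mul(Add(0, -1), Pow(Add(3, -6), -1)), Pow(10, -1))), -101), d) = Add(Mul(2, -101), -95) = Add(-202, -95) = -297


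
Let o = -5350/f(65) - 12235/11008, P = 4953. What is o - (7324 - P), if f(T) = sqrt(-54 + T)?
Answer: -26112203/11008 - 5350*sqrt(11)/11 ≈ -3985.2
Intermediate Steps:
o = -12235/11008 - 5350*sqrt(11)/11 (o = -5350/sqrt(-54 + 65) - 12235/11008 = -5350*sqrt(11)/11 - 12235*1/11008 = -5350*sqrt(11)/11 - 12235/11008 = -12235/11008 - 5350*sqrt(11)/11 ≈ -1614.2)
o - (7324 - P) = (-12235/11008 - 5350*sqrt(11)/11) - (7324 - 1*4953) = (-12235/11008 - 5350*sqrt(11)/11) - (7324 - 4953) = (-12235/11008 - 5350*sqrt(11)/11) - 1*2371 = (-12235/11008 - 5350*sqrt(11)/11) - 2371 = -26112203/11008 - 5350*sqrt(11)/11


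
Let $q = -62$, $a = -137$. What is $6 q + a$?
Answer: $-509$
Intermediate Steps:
$6 q + a = 6 \left(-62\right) - 137 = -372 - 137 = -509$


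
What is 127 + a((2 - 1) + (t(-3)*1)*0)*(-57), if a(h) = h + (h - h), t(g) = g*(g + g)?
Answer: 70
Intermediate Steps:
t(g) = 2*g**2 (t(g) = g*(2*g) = 2*g**2)
a(h) = h (a(h) = h + 0 = h)
127 + a((2 - 1) + (t(-3)*1)*0)*(-57) = 127 + ((2 - 1) + ((2*(-3)**2)*1)*0)*(-57) = 127 + (1 + ((2*9)*1)*0)*(-57) = 127 + (1 + (18*1)*0)*(-57) = 127 + (1 + 18*0)*(-57) = 127 + (1 + 0)*(-57) = 127 + 1*(-57) = 127 - 57 = 70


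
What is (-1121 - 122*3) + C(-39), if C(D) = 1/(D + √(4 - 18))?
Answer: -2282584/1535 - I*√14/1535 ≈ -1487.0 - 0.0024376*I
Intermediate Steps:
C(D) = 1/(D + I*√14) (C(D) = 1/(D + √(-14)) = 1/(D + I*√14))
(-1121 - 122*3) + C(-39) = (-1121 - 122*3) + 1/(-39 + I*√14) = (-1121 - 366) + 1/(-39 + I*√14) = -1487 + 1/(-39 + I*√14)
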